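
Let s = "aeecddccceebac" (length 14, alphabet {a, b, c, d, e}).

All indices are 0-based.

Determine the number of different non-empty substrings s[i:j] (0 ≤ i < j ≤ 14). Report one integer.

94

rank | idx | suffix
   0 |  12 | ac
   1 |   0 | aeecddccceebac
   2 |  11 | bac
   3 |  13 | c
   4 |   6 | ccceebac
   5 |   7 | cceebac
   6 |   3 | cddccceebac
   7 |   8 | ceebac
   8 |   5 | dccceebac
   9 |   4 | ddccceebac
  10 |  10 | ebac
  11 |   2 | ecddccceebac
  12 |   9 | eebac
  13 |   1 | eecddccceebac

SA = [12, 0, 11, 13, 6, 7, 3, 8, 5, 4, 10, 2, 9, 1]
i: (SA[i-1],SA[i]) lcp shared
  1: (12,0) 1 'a'
  2: (0,11) 0 ''
  3: (11,13) 0 ''
  4: (13,6) 1 'c'
  5: (6,7) 2 'cc'
  6: (7,3) 1 'c'
  7: (3,8) 1 'c'
  8: (8,5) 0 ''
  9: (5,4) 1 'd'
  10: (4,10) 0 ''
  11: (10,2) 1 'e'
  12: (2,9) 1 'e'
  13: (9,1) 2 'ee'

n(n+1)/2 = 14·15/2 = 105
Σ LCP = 0 + 1 + 0 + 0 + 1 + 2 + 1 + 1 + 0 + 1 + 0 + 1 + 1 + 2 = 11
distinct = 105 − 11 = 94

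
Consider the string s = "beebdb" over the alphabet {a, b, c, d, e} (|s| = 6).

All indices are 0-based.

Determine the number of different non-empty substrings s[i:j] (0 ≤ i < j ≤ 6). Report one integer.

rank→(start, suffix):
  0 → (5, 'b')
  1 → (3, 'bdb')
  2 → (0, 'beebdb')
  3 → (4, 'db')
  4 → (2, 'ebdb')
  5 → (1, 'eebdb')

SA = [5, 3, 0, 4, 2, 1]
rank  pair      lcp
   1  s[5:],s[3:]  1  'b'
   2  s[3:],s[0:]  1  'b'
   3  s[0:],s[4:]  0  ''
   4  s[4:],s[2:]  0  ''
   5  s[2:],s[1:]  1  'e'

n(n+1)/2 = 6·7/2 = 21
Σ LCP = 0 + 1 + 1 + 0 + 0 + 1 = 3
distinct = 21 − 3 = 18

18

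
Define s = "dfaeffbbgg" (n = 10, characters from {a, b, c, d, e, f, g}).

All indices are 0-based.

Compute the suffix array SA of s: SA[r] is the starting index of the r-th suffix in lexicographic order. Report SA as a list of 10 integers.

sorted suffixes:
  #0 SA[0]=2  'aeffbbgg'
  #1 SA[1]=6  'bbgg'
  #2 SA[2]=7  'bgg'
  #3 SA[3]=0  'dfaeffbbgg'
  #4 SA[4]=3  'effbbgg'
  #5 SA[5]=1  'faeffbbgg'
  #6 SA[6]=5  'fbbgg'
  #7 SA[7]=4  'ffbbgg'
  #8 SA[8]=9  'g'
  #9 SA[9]=8  'gg'

[2, 6, 7, 0, 3, 1, 5, 4, 9, 8]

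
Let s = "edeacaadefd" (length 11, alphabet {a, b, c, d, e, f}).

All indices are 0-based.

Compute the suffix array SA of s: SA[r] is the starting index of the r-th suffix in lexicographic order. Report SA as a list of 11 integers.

[5, 3, 6, 4, 10, 1, 7, 2, 0, 8, 9]

sorted suffixes:
  #0 SA[0]=5  'aadefd'
  #1 SA[1]=3  'acaadefd'
  #2 SA[2]=6  'adefd'
  #3 SA[3]=4  'caadefd'
  #4 SA[4]=10  'd'
  #5 SA[5]=1  'deacaadefd'
  #6 SA[6]=7  'defd'
  #7 SA[7]=2  'eacaadefd'
  #8 SA[8]=0  'edeacaadefd'
  #9 SA[9]=8  'efd'
  #10 SA[10]=9  'fd'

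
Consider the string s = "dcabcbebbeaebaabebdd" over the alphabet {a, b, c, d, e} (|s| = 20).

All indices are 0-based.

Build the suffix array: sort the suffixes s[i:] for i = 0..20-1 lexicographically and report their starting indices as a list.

rank→(start, suffix):
  0 → (13, 'aabebdd')
  1 → (2, 'abcbebbeaebaabebdd')
  2 → (14, 'abebdd')
  3 → (10, 'aebaabebdd')
  4 → (12, 'baabebdd')
  5 → (7, 'bbeaebaabebdd')
  6 → (3, 'bcbebbeaebaabebdd')
  7 → (17, 'bdd')
  8 → (8, 'beaebaabebdd')
  9 → (5, 'bebbeaebaabebdd')
  10 → (15, 'bebdd')
  11 → (1, 'cabcbebbeaebaabebdd')
  12 → (4, 'cbebbeaebaabebdd')
  13 → (19, 'd')
  14 → (0, 'dcabcbebbeaebaabebdd')
  15 → (18, 'dd')
  16 → (9, 'eaebaabebdd')
  17 → (11, 'ebaabebdd')
  18 → (6, 'ebbeaebaabebdd')
  19 → (16, 'ebdd')

[13, 2, 14, 10, 12, 7, 3, 17, 8, 5, 15, 1, 4, 19, 0, 18, 9, 11, 6, 16]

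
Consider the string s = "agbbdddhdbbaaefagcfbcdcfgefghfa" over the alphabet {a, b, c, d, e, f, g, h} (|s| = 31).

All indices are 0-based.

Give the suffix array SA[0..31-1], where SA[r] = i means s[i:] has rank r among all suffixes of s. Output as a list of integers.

sorted suffixes:
  #0 SA[0]=30  'a'
  #1 SA[1]=11  'aaefagcfbcdcfgefghfa'
  #2 SA[2]=12  'aefagcfbcdcfgefghfa'
  #3 SA[3]=0  'agbbdddhdbbaaefagcfbcdcfgefghfa'
  #4 SA[4]=15  'agcfbcdcfgefghfa'
  #5 SA[5]=10  'baaefagcfbcdcfgefghfa'
  #6 SA[6]=9  'bbaaefagcfbcdcfgefghfa'
  #7 SA[7]=2  'bbdddhdbbaaefagcfbcdcfgefghfa'
  #8 SA[8]=19  'bcdcfgefghfa'
  #9 SA[9]=3  'bdddhdbbaaefagcfbcdcfgefghfa'
  #10 SA[10]=20  'cdcfgefghfa'
  #11 SA[11]=17  'cfbcdcfgefghfa'
  #12 SA[12]=22  'cfgefghfa'
  #13 SA[13]=8  'dbbaaefagcfbcdcfgefghfa'
  #14 SA[14]=21  'dcfgefghfa'
  #15 SA[15]=4  'dddhdbbaaefagcfbcdcfgefghfa'
  #16 SA[16]=5  'ddhdbbaaefagcfbcdcfgefghfa'
  #17 SA[17]=6  'dhdbbaaefagcfbcdcfgefghfa'
  #18 SA[18]=13  'efagcfbcdcfgefghfa'
  #19 SA[19]=25  'efghfa'
  #20 SA[20]=29  'fa'
  #21 SA[21]=14  'fagcfbcdcfgefghfa'
  #22 SA[22]=18  'fbcdcfgefghfa'
  #23 SA[23]=23  'fgefghfa'
  #24 SA[24]=26  'fghfa'
  #25 SA[25]=1  'gbbdddhdbbaaefagcfbcdcfgefghfa'
  #26 SA[26]=16  'gcfbcdcfgefghfa'
  #27 SA[27]=24  'gefghfa'
  #28 SA[28]=27  'ghfa'
  #29 SA[29]=7  'hdbbaaefagcfbcdcfgefghfa'
  #30 SA[30]=28  'hfa'

[30, 11, 12, 0, 15, 10, 9, 2, 19, 3, 20, 17, 22, 8, 21, 4, 5, 6, 13, 25, 29, 14, 18, 23, 26, 1, 16, 24, 27, 7, 28]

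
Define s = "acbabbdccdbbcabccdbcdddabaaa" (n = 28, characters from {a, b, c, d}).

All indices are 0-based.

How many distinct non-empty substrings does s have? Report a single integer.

rank | idx | suffix
   0 |  27 | a
   1 |  26 | aa
   2 |  25 | aaa
   3 |  23 | abaaa
   4 |   3 | abbdccdbbcabccdbcdddabaaa
   5 |  13 | abccdbcdddabaaa
   6 |   0 | acbabbdccdbbcabccdbcdddabaaa
   7 |  24 | baaa
   8 |   2 | babbdccdbbcabccdbcdddabaaa
   9 |  10 | bbcabccdbcdddabaaa
  10 |   4 | bbdccdbbcabccdbcdddabaaa
  11 |  11 | bcabccdbcdddabaaa
  12 |  14 | bccdbcdddabaaa
  13 |  18 | bcdddabaaa
  14 |   5 | bdccdbbcabccdbcdddabaaa
  15 |  12 | cabccdbcdddabaaa
  16 |   1 | cbabbdccdbbcabccdbcdddabaaa
  17 |   7 | ccdbbcabccdbcdddabaaa
  18 |  15 | ccdbcdddabaaa
  19 |   8 | cdbbcabccdbcdddabaaa
  20 |  16 | cdbcdddabaaa
  21 |  19 | cdddabaaa
  22 |  22 | dabaaa
  23 |   9 | dbbcabccdbcdddabaaa
  24 |  17 | dbcdddabaaa
  25 |   6 | dccdbbcabccdbcdddabaaa
  26 |  21 | ddabaaa
  27 |  20 | dddabaaa

SA = [27, 26, 25, 23, 3, 13, 0, 24, 2, 10, 4, 11, 14, 18, 5, 12, 1, 7, 15, 8, 16, 19, 22, 9, 17, 6, 21, 20]
i: (SA[i-1],SA[i]) lcp shared
  1: (27,26) 1 'a'
  2: (26,25) 2 'aa'
  3: (25,23) 1 'a'
  4: (23,3) 2 'ab'
  5: (3,13) 2 'ab'
  6: (13,0) 1 'a'
  7: (0,24) 0 ''
  8: (24,2) 2 'ba'
  9: (2,10) 1 'b'
  10: (10,4) 2 'bb'
  11: (4,11) 1 'b'
  12: (11,14) 2 'bc'
  13: (14,18) 2 'bc'
  14: (18,5) 1 'b'
  15: (5,12) 0 ''
  16: (12,1) 1 'c'
  17: (1,7) 1 'c'
  18: (7,15) 4 'ccdb'
  19: (15,8) 1 'c'
  20: (8,16) 3 'cdb'
  21: (16,19) 2 'cd'
  22: (19,22) 0 ''
  23: (22,9) 1 'd'
  24: (9,17) 2 'db'
  25: (17,6) 1 'd'
  26: (6,21) 1 'd'
  27: (21,20) 2 'dd'

n(n+1)/2 = 28·29/2 = 406
Σ LCP = 0 + 1 + 2 + 1 + 2 + 2 + 1 + 0 + 2 + 1 + 2 + 1 + 2 + 2 + 1 + 0 + 1 + 1 + 4 + 1 + 3 + 2 + 0 + 1 + 2 + 1 + 1 + 2 = 39
distinct = 406 − 39 = 367

367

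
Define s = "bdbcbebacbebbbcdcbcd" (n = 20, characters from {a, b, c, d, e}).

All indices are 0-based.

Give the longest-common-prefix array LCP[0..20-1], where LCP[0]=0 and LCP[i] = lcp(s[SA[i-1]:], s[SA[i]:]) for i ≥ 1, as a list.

[0, 0, 1, 2, 1, 2, 3, 1, 1, 3, 0, 2, 4, 1, 2, 0, 1, 1, 0, 2]

rank | idx | suffix
   0 |   7 | acbebbbcdcbcd
   1 |   6 | bacbebbbcdcbcd
   2 |  11 | bbbcdcbcd
   3 |  12 | bbcdcbcd
   4 |   2 | bcbebacbebbbcdcbcd
   5 |  17 | bcd
   6 |  13 | bcdcbcd
   7 |   0 | bdbcbebacbebbbcdcbcd
   8 |   4 | bebacbebbbcdcbcd
   9 |   9 | bebbbcdcbcd
  10 |  16 | cbcd
  11 |   3 | cbebacbebbbcdcbcd
  12 |   8 | cbebbbcdcbcd
  13 |  18 | cd
  14 |  14 | cdcbcd
  15 |  19 | d
  16 |   1 | dbcbebacbebbbcdcbcd
  17 |  15 | dcbcd
  18 |   5 | ebacbebbbcdcbcd
  19 |  10 | ebbbcdcbcd

SA = [7, 6, 11, 12, 2, 17, 13, 0, 4, 9, 16, 3, 8, 18, 14, 19, 1, 15, 5, 10]
i: (SA[i-1],SA[i]) lcp shared
  1: (7,6) 0 ''
  2: (6,11) 1 'b'
  3: (11,12) 2 'bb'
  4: (12,2) 1 'b'
  5: (2,17) 2 'bc'
  6: (17,13) 3 'bcd'
  7: (13,0) 1 'b'
  8: (0,4) 1 'b'
  9: (4,9) 3 'beb'
  10: (9,16) 0 ''
  11: (16,3) 2 'cb'
  12: (3,8) 4 'cbeb'
  13: (8,18) 1 'c'
  14: (18,14) 2 'cd'
  15: (14,19) 0 ''
  16: (19,1) 1 'd'
  17: (1,15) 1 'd'
  18: (15,5) 0 ''
  19: (5,10) 2 'eb'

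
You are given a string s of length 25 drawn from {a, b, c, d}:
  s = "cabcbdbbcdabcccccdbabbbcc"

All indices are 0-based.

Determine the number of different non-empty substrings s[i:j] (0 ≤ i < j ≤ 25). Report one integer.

285

rank→(start, suffix):
  0 → (19, 'abbbcc')
  1 → (1, 'abcbdbbcdabcccccdbabbbcc')
  2 → (10, 'abcccccdbabbbcc')
  3 → (18, 'babbbcc')
  4 → (20, 'bbbcc')
  5 → (21, 'bbcc')
  6 → (6, 'bbcdabcccccdbabbbcc')
  7 → (2, 'bcbdbbcdabcccccdbabbbcc')
  8 → (22, 'bcc')
  9 → (11, 'bcccccdbabbbcc')
  10 → (7, 'bcdabcccccdbabbbcc')
  11 → (4, 'bdbbcdabcccccdbabbbcc')
  12 → (24, 'c')
  13 → (0, 'cabcbdbbcdabcccccdbabbbcc')
  14 → (3, 'cbdbbcdabcccccdbabbbcc')
  15 → (23, 'cc')
  16 → (12, 'cccccdbabbbcc')
  17 → (13, 'ccccdbabbbcc')
  18 → (14, 'cccdbabbbcc')
  19 → (15, 'ccdbabbbcc')
  20 → (8, 'cdabcccccdbabbbcc')
  21 → (16, 'cdbabbbcc')
  22 → (9, 'dabcccccdbabbbcc')
  23 → (17, 'dbabbbcc')
  24 → (5, 'dbbcdabcccccdbabbbcc')

SA = [19, 1, 10, 18, 20, 21, 6, 2, 22, 11, 7, 4, 24, 0, 3, 23, 12, 13, 14, 15, 8, 16, 9, 17, 5]
[i] adj suffixes → lcp
  [1] 19/1 → 2 ('ab')
  [2] 1/10 → 3 ('abc')
  [3] 10/18 → 0 ('')
  [4] 18/20 → 1 ('b')
  [5] 20/21 → 2 ('bb')
  [6] 21/6 → 3 ('bbc')
  [7] 6/2 → 1 ('b')
  [8] 2/22 → 2 ('bc')
  [9] 22/11 → 3 ('bcc')
  [10] 11/7 → 2 ('bc')
  [11] 7/4 → 1 ('b')
  [12] 4/24 → 0 ('')
  [13] 24/0 → 1 ('c')
  [14] 0/3 → 1 ('c')
  [15] 3/23 → 1 ('c')
  [16] 23/12 → 2 ('cc')
  [17] 12/13 → 4 ('cccc')
  [18] 13/14 → 3 ('ccc')
  [19] 14/15 → 2 ('cc')
  [20] 15/8 → 1 ('c')
  [21] 8/16 → 2 ('cd')
  [22] 16/9 → 0 ('')
  [23] 9/17 → 1 ('d')
  [24] 17/5 → 2 ('db')

n(n+1)/2 = 25·26/2 = 325
Σ LCP = 0 + 2 + 3 + 0 + 1 + 2 + 3 + 1 + 2 + 3 + 2 + 1 + 0 + 1 + 1 + 1 + 2 + 4 + 3 + 2 + 1 + 2 + 0 + 1 + 2 = 40
distinct = 325 − 40 = 285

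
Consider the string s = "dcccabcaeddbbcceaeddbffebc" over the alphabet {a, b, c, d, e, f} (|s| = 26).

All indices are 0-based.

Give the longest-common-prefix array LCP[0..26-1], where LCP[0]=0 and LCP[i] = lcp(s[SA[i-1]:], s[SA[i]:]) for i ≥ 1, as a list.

[0, 1, 5, 0, 1, 2, 2, 1, 0, 1, 2, 1, 2, 2, 1, 0, 2, 1, 1, 3, 0, 1, 1, 4, 0, 1]

rank→(start, suffix):
  0 → (4, 'abcaeddbbcceaeddbffebc')
  1 → (7, 'aeddbbcceaeddbffebc')
  2 → (16, 'aeddbffebc')
  3 → (11, 'bbcceaeddbffebc')
  4 → (24, 'bc')
  5 → (5, 'bcaeddbbcceaeddbffebc')
  6 → (12, 'bcceaeddbffebc')
  7 → (20, 'bffebc')
  8 → (25, 'c')
  9 → (3, 'cabcaeddbbcceaeddbffebc')
  10 → (6, 'caeddbbcceaeddbffebc')
  11 → (2, 'ccabcaeddbbcceaeddbffebc')
  12 → (1, 'cccabcaeddbbcceaeddbffebc')
  13 → (13, 'cceaeddbffebc')
  14 → (14, 'ceaeddbffebc')
  15 → (10, 'dbbcceaeddbffebc')
  16 → (19, 'dbffebc')
  17 → (0, 'dcccabcaeddbbcceaeddbffebc')
  18 → (9, 'ddbbcceaeddbffebc')
  19 → (18, 'ddbffebc')
  20 → (15, 'eaeddbffebc')
  21 → (23, 'ebc')
  22 → (8, 'eddbbcceaeddbffebc')
  23 → (17, 'eddbffebc')
  24 → (22, 'febc')
  25 → (21, 'ffebc')

SA = [4, 7, 16, 11, 24, 5, 12, 20, 25, 3, 6, 2, 1, 13, 14, 10, 19, 0, 9, 18, 15, 23, 8, 17, 22, 21]
[i] adj suffixes → lcp
  [1] 4/7 → 1 ('a')
  [2] 7/16 → 5 ('aeddb')
  [3] 16/11 → 0 ('')
  [4] 11/24 → 1 ('b')
  [5] 24/5 → 2 ('bc')
  [6] 5/12 → 2 ('bc')
  [7] 12/20 → 1 ('b')
  [8] 20/25 → 0 ('')
  [9] 25/3 → 1 ('c')
  [10] 3/6 → 2 ('ca')
  [11] 6/2 → 1 ('c')
  [12] 2/1 → 2 ('cc')
  [13] 1/13 → 2 ('cc')
  [14] 13/14 → 1 ('c')
  [15] 14/10 → 0 ('')
  [16] 10/19 → 2 ('db')
  [17] 19/0 → 1 ('d')
  [18] 0/9 → 1 ('d')
  [19] 9/18 → 3 ('ddb')
  [20] 18/15 → 0 ('')
  [21] 15/23 → 1 ('e')
  [22] 23/8 → 1 ('e')
  [23] 8/17 → 4 ('eddb')
  [24] 17/22 → 0 ('')
  [25] 22/21 → 1 ('f')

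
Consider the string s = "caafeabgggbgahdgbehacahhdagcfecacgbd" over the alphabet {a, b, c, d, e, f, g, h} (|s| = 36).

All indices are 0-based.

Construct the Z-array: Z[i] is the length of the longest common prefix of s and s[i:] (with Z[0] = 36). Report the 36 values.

Z[0]=36
i=1: outside box; Z[1]=0
i=2: outside box; Z[2]=0
i=3: outside box; Z[3]=0
i=4: outside box; Z[4]=0
i=5: outside box; Z[5]=0
i=6: outside box; Z[6]=0
i=7: outside box; Z[7]=0
i=8: outside box; Z[8]=0
i=9: outside box; Z[9]=0
i=10: outside box; Z[10]=0
i=11: outside box; Z[11]=0
i=12: outside box; Z[12]=0
i=13: outside box; Z[13]=0
i=14: outside box; Z[14]=0
i=15: outside box; Z[15]=0
i=16: outside box; Z[16]=0
i=17: outside box; Z[17]=0
i=18: outside box; Z[18]=0
i=19: outside box; Z[19]=0
i=20: outside box; Z[20]=2 scan→box=[20,22)
i=21: min(r-i=1, Z[1]=0)=0; Z[21]=0
i=22: outside box; Z[22]=0
i=23: outside box; Z[23]=0
i=24: outside box; Z[24]=0
i=25: outside box; Z[25]=0
i=26: outside box; Z[26]=0
i=27: outside box; Z[27]=1 scan→box=[27,28)
i=28: outside box; Z[28]=0
i=29: outside box; Z[29]=0
i=30: outside box; Z[30]=2 scan→box=[30,32)
i=31: min(r-i=1, Z[1]=0)=0; Z[31]=0
i=32: outside box; Z[32]=1 scan→box=[32,33)
i=33: outside box; Z[33]=0
i=34: outside box; Z[34]=0
i=35: outside box; Z[35]=0

[36, 0, 0, 0, 0, 0, 0, 0, 0, 0, 0, 0, 0, 0, 0, 0, 0, 0, 0, 0, 2, 0, 0, 0, 0, 0, 0, 1, 0, 0, 2, 0, 1, 0, 0, 0]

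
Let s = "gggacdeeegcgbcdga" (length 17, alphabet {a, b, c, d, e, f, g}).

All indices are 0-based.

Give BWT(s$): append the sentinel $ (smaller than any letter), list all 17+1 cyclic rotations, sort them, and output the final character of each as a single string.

agggabgccdeedgceg$

rank  rotation            last
    0  $gggacdeeegcgbcdga  a
    1  a$gggacdeeegcgbcdg  g
    2  acdeeegcgbcdga$ggg  g
    3  bcdga$gggacdeeegcg  g
    4  cdeeegcgbcdga$ggga  a
    5  cdga$gggacdeeegcgb  b
    6  cgbcdga$gggacdeeeg  g
    7  deeegcgbcdga$gggac  c
    8  dga$gggacdeeegcgbc  c
    9  eeegcgbcdga$gggacd  d
   10  eegcgbcdga$gggacde  e
   11  egcgbcdga$gggacdee  e
   12  ga$gggacdeeegcgbcd  d
   13  gacdeeegcgbcdga$gg  g
   14  gbcdga$gggacdeeegc  c
   15  gcgbcdga$gggacdeee  e
   16  ggacdeeegcgbcdga$g  g
   17  gggacdeeegcgbcdga$  $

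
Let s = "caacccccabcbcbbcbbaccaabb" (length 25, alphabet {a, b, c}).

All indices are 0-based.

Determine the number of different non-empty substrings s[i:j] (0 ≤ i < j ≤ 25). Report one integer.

rank | idx | suffix
   0 |  21 | aabb
   1 |   1 | aacccccabcbcbbcbbaccaabb
   2 |  22 | abb
   3 |   8 | abcbcbbcbbaccaabb
   4 |  18 | accaabb
   5 |   2 | acccccabcbcbbcbbaccaabb
   6 |  24 | b
   7 |  17 | baccaabb
   8 |  23 | bb
   9 |  16 | bbaccaabb
  10 |  13 | bbcbbaccaabb
  11 |  14 | bcbbaccaabb
  12 |  11 | bcbbcbbaccaabb
  13 |   9 | bcbcbbcbbaccaabb
  14 |  20 | caabb
  15 |   0 | caacccccabcbcbbcbbaccaabb
  16 |   7 | cabcbcbbcbbaccaabb
  17 |  15 | cbbaccaabb
  18 |  12 | cbbcbbaccaabb
  19 |  10 | cbcbbcbbaccaabb
  20 |  19 | ccaabb
  21 |   6 | ccabcbcbbcbbaccaabb
  22 |   5 | cccabcbcbbcbbaccaabb
  23 |   4 | ccccabcbcbbcbbaccaabb
  24 |   3 | cccccabcbcbbcbbaccaabb

SA = [21, 1, 22, 8, 18, 2, 24, 17, 23, 16, 13, 14, 11, 9, 20, 0, 7, 15, 12, 10, 19, 6, 5, 4, 3]
rank  pair      lcp
   1  s[21:],s[1:]  2  'aa'
   2  s[1:],s[22:]  1  'a'
   3  s[22:],s[8:]  2  'ab'
   4  s[8:],s[18:]  1  'a'
   5  s[18:],s[2:]  3  'acc'
   6  s[2:],s[24:]  0  ''
   7  s[24:],s[17:]  1  'b'
   8  s[17:],s[23:]  1  'b'
   9  s[23:],s[16:]  2  'bb'
  10  s[16:],s[13:]  2  'bb'
  11  s[13:],s[14:]  1  'b'
  12  s[14:],s[11:]  4  'bcbb'
  13  s[11:],s[9:]  3  'bcb'
  14  s[9:],s[20:]  0  ''
  15  s[20:],s[0:]  3  'caa'
  16  s[0:],s[7:]  2  'ca'
  17  s[7:],s[15:]  1  'c'
  18  s[15:],s[12:]  3  'cbb'
  19  s[12:],s[10:]  2  'cb'
  20  s[10:],s[19:]  1  'c'
  21  s[19:],s[6:]  3  'cca'
  22  s[6:],s[5:]  2  'cc'
  23  s[5:],s[4:]  3  'ccc'
  24  s[4:],s[3:]  4  'cccc'

n(n+1)/2 = 25·26/2 = 325
Σ LCP = 0 + 2 + 1 + 2 + 1 + 3 + 0 + 1 + 1 + 2 + 2 + 1 + 4 + 3 + 0 + 3 + 2 + 1 + 3 + 2 + 1 + 3 + 2 + 3 + 4 = 47
distinct = 325 − 47 = 278

278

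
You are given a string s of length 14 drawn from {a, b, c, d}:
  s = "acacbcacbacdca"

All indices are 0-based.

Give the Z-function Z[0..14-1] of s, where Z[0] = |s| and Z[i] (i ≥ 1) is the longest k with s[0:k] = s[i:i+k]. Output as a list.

[14, 0, 2, 0, 0, 0, 2, 0, 0, 2, 0, 0, 0, 1]

Z[0]=14
i=1: fresh scan; Z[1]=0
i=2: fresh scan; Z[2]=2 scan→box=[2,4)
i=3: min(r-i=1, Z[1]=0)=0; Z[3]=0
i=4: fresh scan; Z[4]=0
i=5: fresh scan; Z[5]=0
i=6: fresh scan; Z[6]=2 scan→box=[6,8)
i=7: min(r-i=1, Z[1]=0)=0; Z[7]=0
i=8: fresh scan; Z[8]=0
i=9: fresh scan; Z[9]=2 scan→box=[9,11)
i=10: min(r-i=1, Z[1]=0)=0; Z[10]=0
i=11: fresh scan; Z[11]=0
i=12: fresh scan; Z[12]=0
i=13: fresh scan; Z[13]=1 scan→box=[13,14)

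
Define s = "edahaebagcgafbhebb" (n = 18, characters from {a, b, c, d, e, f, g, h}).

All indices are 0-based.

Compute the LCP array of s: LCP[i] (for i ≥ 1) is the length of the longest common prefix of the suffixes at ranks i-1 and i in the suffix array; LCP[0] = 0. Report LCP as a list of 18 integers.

[0, 1, 1, 1, 0, 1, 1, 1, 0, 0, 0, 2, 1, 0, 0, 1, 0, 1]

rank→(start, suffix):
  0 → (4, 'aebagcgafbhebb')
  1 → (11, 'afbhebb')
  2 → (7, 'agcgafbhebb')
  3 → (2, 'ahaebagcgafbhebb')
  4 → (17, 'b')
  5 → (6, 'bagcgafbhebb')
  6 → (16, 'bb')
  7 → (13, 'bhebb')
  8 → (9, 'cgafbhebb')
  9 → (1, 'dahaebagcgafbhebb')
  10 → (5, 'ebagcgafbhebb')
  11 → (15, 'ebb')
  12 → (0, 'edahaebagcgafbhebb')
  13 → (12, 'fbhebb')
  14 → (10, 'gafbhebb')
  15 → (8, 'gcgafbhebb')
  16 → (3, 'haebagcgafbhebb')
  17 → (14, 'hebb')

SA = [4, 11, 7, 2, 17, 6, 16, 13, 9, 1, 5, 15, 0, 12, 10, 8, 3, 14]
i: (SA[i-1],SA[i]) lcp shared
  1: (4,11) 1 'a'
  2: (11,7) 1 'a'
  3: (7,2) 1 'a'
  4: (2,17) 0 ''
  5: (17,6) 1 'b'
  6: (6,16) 1 'b'
  7: (16,13) 1 'b'
  8: (13,9) 0 ''
  9: (9,1) 0 ''
  10: (1,5) 0 ''
  11: (5,15) 2 'eb'
  12: (15,0) 1 'e'
  13: (0,12) 0 ''
  14: (12,10) 0 ''
  15: (10,8) 1 'g'
  16: (8,3) 0 ''
  17: (3,14) 1 'h'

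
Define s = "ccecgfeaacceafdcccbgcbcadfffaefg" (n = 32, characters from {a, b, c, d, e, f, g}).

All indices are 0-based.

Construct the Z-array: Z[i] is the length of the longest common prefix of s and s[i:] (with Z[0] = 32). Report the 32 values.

[32, 1, 0, 1, 0, 0, 0, 0, 0, 3, 1, 0, 0, 0, 0, 2, 2, 1, 0, 0, 1, 0, 1, 0, 0, 0, 0, 0, 0, 0, 0, 0]

Z[0]=32
i=1: outside box; Z[1]=1 scan→box=[1,2)
i=2: outside box; Z[2]=0
i=3: outside box; Z[3]=1 scan→box=[3,4)
i=4: outside box; Z[4]=0
i=5: outside box; Z[5]=0
i=6: outside box; Z[6]=0
i=7: outside box; Z[7]=0
i=8: outside box; Z[8]=0
i=9: outside box; Z[9]=3 scan→box=[9,12)
i=10: min(r-i=2, Z[1]=1)=1; Z[10]=1
i=11: min(r-i=1, Z[2]=0)=0; Z[11]=0
i=12: outside box; Z[12]=0
i=13: outside box; Z[13]=0
i=14: outside box; Z[14]=0
i=15: outside box; Z[15]=2 scan→box=[15,17)
i=16: min(r-i=1, Z[1]=1)=1; Z[16]=2 scan→box=[16,18)
i=17: min(r-i=1, Z[1]=1)=1; Z[17]=1
i=18: outside box; Z[18]=0
i=19: outside box; Z[19]=0
i=20: outside box; Z[20]=1 scan→box=[20,21)
i=21: outside box; Z[21]=0
i=22: outside box; Z[22]=1 scan→box=[22,23)
i=23: outside box; Z[23]=0
i=24: outside box; Z[24]=0
i=25: outside box; Z[25]=0
i=26: outside box; Z[26]=0
i=27: outside box; Z[27]=0
i=28: outside box; Z[28]=0
i=29: outside box; Z[29]=0
i=30: outside box; Z[30]=0
i=31: outside box; Z[31]=0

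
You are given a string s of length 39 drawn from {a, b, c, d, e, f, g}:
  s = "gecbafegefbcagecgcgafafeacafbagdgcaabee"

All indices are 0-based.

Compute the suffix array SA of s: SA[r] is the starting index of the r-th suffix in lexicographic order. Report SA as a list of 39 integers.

rank→(start, suffix):
  0 → (34, 'aabee')
  1 → (35, 'abee')
  2 → (24, 'acafbagdgcaabee')
  3 → (19, 'afafeacafbagdgcaabee')
  4 → (26, 'afbagdgcaabee')
  5 → (21, 'afeacafbagdgcaabee')
  6 → (4, 'afegefbcagecgcgafafeacafbagdgcaabee')
  7 → (29, 'agdgcaabee')
  8 → (12, 'agecgcgafafeacafbagdgcaabee')
  9 → (3, 'bafegefbcagecgcgafafeacafbagdgcaabee')
  10 → (28, 'bagdgcaabee')
  11 → (10, 'bcagecgcgafafeacafbagdgcaabee')
  12 → (36, 'bee')
  13 → (33, 'caabee')
  14 → (25, 'cafbagdgcaabee')
  15 → (11, 'cagecgcgafafeacafbagdgcaabee')
  16 → (2, 'cbafegefbcagecgcgafafeacafbagdgcaabee')
  17 → (17, 'cgafafeacafbagdgcaabee')
  18 → (15, 'cgcgafafeacafbagdgcaabee')
  19 → (31, 'dgcaabee')
  20 → (38, 'e')
  21 → (23, 'eacafbagdgcaabee')
  22 → (1, 'ecbafegefbcagecgcgafafeacafbagdgcaabee')
  23 → (14, 'ecgcgafafeacafbagdgcaabee')
  24 → (37, 'ee')
  25 → (8, 'efbcagecgcgafafeacafbagdgcaabee')
  26 → (6, 'egefbcagecgcgafafeacafbagdgcaabee')
  27 → (20, 'fafeacafbagdgcaabee')
  28 → (27, 'fbagdgcaabee')
  29 → (9, 'fbcagecgcgafafeacafbagdgcaabee')
  30 → (22, 'feacafbagdgcaabee')
  31 → (5, 'fegefbcagecgcgafafeacafbagdgcaabee')
  32 → (18, 'gafafeacafbagdgcaabee')
  33 → (32, 'gcaabee')
  34 → (16, 'gcgafafeacafbagdgcaabee')
  35 → (30, 'gdgcaabee')
  36 → (0, 'gecbafegefbcagecgcgafafeacafbagdgcaabee')
  37 → (13, 'gecgcgafafeacafbagdgcaabee')
  38 → (7, 'gefbcagecgcgafafeacafbagdgcaabee')

[34, 35, 24, 19, 26, 21, 4, 29, 12, 3, 28, 10, 36, 33, 25, 11, 2, 17, 15, 31, 38, 23, 1, 14, 37, 8, 6, 20, 27, 9, 22, 5, 18, 32, 16, 30, 0, 13, 7]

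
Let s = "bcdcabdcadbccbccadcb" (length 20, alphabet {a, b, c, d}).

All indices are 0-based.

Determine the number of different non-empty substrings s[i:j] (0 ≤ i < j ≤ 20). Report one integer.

182

rank | idx | suffix
   0 |   4 | abdcadbccbccadcb
   1 |   8 | adbccbccadcb
   2 |  16 | adcb
   3 |  19 | b
   4 |  13 | bccadcb
   5 |  10 | bccbccadcb
   6 |   0 | bcdcabdcadbccbccadcb
   7 |   5 | bdcadbccbccadcb
   8 |   3 | cabdcadbccbccadcb
   9 |   7 | cadbccbccadcb
  10 |  15 | cadcb
  11 |  18 | cb
  12 |  12 | cbccadcb
  13 |  14 | ccadcb
  14 |  11 | ccbccadcb
  15 |   1 | cdcabdcadbccbccadcb
  16 |   9 | dbccbccadcb
  17 |   2 | dcabdcadbccbccadcb
  18 |   6 | dcadbccbccadcb
  19 |  17 | dcb

SA = [4, 8, 16, 19, 13, 10, 0, 5, 3, 7, 15, 18, 12, 14, 11, 1, 9, 2, 6, 17]
i: (SA[i-1],SA[i]) lcp shared
  1: (4,8) 1 'a'
  2: (8,16) 2 'ad'
  3: (16,19) 0 ''
  4: (19,13) 1 'b'
  5: (13,10) 3 'bcc'
  6: (10,0) 2 'bc'
  7: (0,5) 1 'b'
  8: (5,3) 0 ''
  9: (3,7) 2 'ca'
  10: (7,15) 3 'cad'
  11: (15,18) 1 'c'
  12: (18,12) 2 'cb'
  13: (12,14) 1 'c'
  14: (14,11) 2 'cc'
  15: (11,1) 1 'c'
  16: (1,9) 0 ''
  17: (9,2) 1 'd'
  18: (2,6) 3 'dca'
  19: (6,17) 2 'dc'

n(n+1)/2 = 20·21/2 = 210
Σ LCP = 0 + 1 + 2 + 0 + 1 + 3 + 2 + 1 + 0 + 2 + 3 + 1 + 2 + 1 + 2 + 1 + 0 + 1 + 3 + 2 = 28
distinct = 210 − 28 = 182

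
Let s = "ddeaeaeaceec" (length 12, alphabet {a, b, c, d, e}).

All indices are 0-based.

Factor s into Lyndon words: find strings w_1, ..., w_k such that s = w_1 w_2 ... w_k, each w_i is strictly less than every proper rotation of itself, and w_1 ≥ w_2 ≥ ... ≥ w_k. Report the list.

["dde", "ae", "ae", "aceec"]

emit factor 1: 'dde' (i=0, period=3)
emit factor 2: 'ae' (i=3, period=2)
emit factor 3: 'ae' (i=5, period=2)
emit factor 4: 'aceec' (i=7, period=5)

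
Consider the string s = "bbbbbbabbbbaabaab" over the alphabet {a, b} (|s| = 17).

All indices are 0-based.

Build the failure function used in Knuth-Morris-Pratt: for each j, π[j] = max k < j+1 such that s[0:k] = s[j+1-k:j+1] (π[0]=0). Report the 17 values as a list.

π[0] = 0
j=1 s[j]='b': π[1]=1 (border 'b')
j=2 s[j]='b': π[2]=2 (border 'bb')
j=3 s[j]='b': π[3]=3 (border 'bbb')
j=4 s[j]='b': π[4]=4 (border 'bbbb')
j=5 s[j]='b': π[5]=5 (border 'bbbbb')
j=6 s[j]='a': k: 5→4→3→2→1→0; π[6]=0 (border '')
j=7 s[j]='b': π[7]=1 (border 'b')
j=8 s[j]='b': π[8]=2 (border 'bb')
j=9 s[j]='b': π[9]=3 (border 'bbb')
j=10 s[j]='b': π[10]=4 (border 'bbbb')
j=11 s[j]='a': k: 4→3→2→1→0; π[11]=0 (border '')
j=12 s[j]='a': π[12]=0 (border '')
j=13 s[j]='b': π[13]=1 (border 'b')
j=14 s[j]='a': k: 1→0; π[14]=0 (border '')
j=15 s[j]='a': π[15]=0 (border '')
j=16 s[j]='b': π[16]=1 (border 'b')

[0, 1, 2, 3, 4, 5, 0, 1, 2, 3, 4, 0, 0, 1, 0, 0, 1]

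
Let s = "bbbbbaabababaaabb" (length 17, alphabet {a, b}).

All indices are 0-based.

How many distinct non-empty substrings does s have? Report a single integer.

rank | idx | suffix
   0 |  12 | aaabb
   1 |   5 | aabababaaabb
   2 |  13 | aabb
   3 |  10 | abaaabb
   4 |   8 | ababaaabb
   5 |   6 | abababaaabb
   6 |  14 | abb
   7 |  16 | b
   8 |  11 | baaabb
   9 |   4 | baabababaaabb
  10 |   9 | babaaabb
  11 |   7 | bababaaabb
  12 |  15 | bb
  13 |   3 | bbaabababaaabb
  14 |   2 | bbbaabababaaabb
  15 |   1 | bbbbaabababaaabb
  16 |   0 | bbbbbaabababaaabb

SA = [12, 5, 13, 10, 8, 6, 14, 16, 11, 4, 9, 7, 15, 3, 2, 1, 0]
[i] adj suffixes → lcp
  [1] 12/5 → 2 ('aa')
  [2] 5/13 → 3 ('aab')
  [3] 13/10 → 1 ('a')
  [4] 10/8 → 3 ('aba')
  [5] 8/6 → 5 ('ababa')
  [6] 6/14 → 2 ('ab')
  [7] 14/16 → 0 ('')
  [8] 16/11 → 1 ('b')
  [9] 11/4 → 3 ('baa')
  [10] 4/9 → 2 ('ba')
  [11] 9/7 → 4 ('baba')
  [12] 7/15 → 1 ('b')
  [13] 15/3 → 2 ('bb')
  [14] 3/2 → 2 ('bb')
  [15] 2/1 → 3 ('bbb')
  [16] 1/0 → 4 ('bbbb')

n(n+1)/2 = 17·18/2 = 153
Σ LCP = 0 + 2 + 3 + 1 + 3 + 5 + 2 + 0 + 1 + 3 + 2 + 4 + 1 + 2 + 2 + 3 + 4 = 38
distinct = 153 − 38 = 115

115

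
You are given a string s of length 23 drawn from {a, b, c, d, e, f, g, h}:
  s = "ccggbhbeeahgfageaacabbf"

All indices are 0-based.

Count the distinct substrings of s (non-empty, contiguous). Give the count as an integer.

rank | idx | suffix
   0 |  16 | aacabbf
   1 |  19 | abbf
   2 |  17 | acabbf
   3 |  13 | ageaacabbf
   4 |   9 | ahgfageaacabbf
   5 |  20 | bbf
   6 |   6 | beeahgfageaacabbf
   7 |  21 | bf
   8 |   4 | bhbeeahgfageaacabbf
   9 |  18 | cabbf
  10 |   0 | ccggbhbeeahgfageaacabbf
  11 |   1 | cggbhbeeahgfageaacabbf
  12 |  15 | eaacabbf
  13 |   8 | eahgfageaacabbf
  14 |   7 | eeahgfageaacabbf
  15 |  22 | f
  16 |  12 | fageaacabbf
  17 |   3 | gbhbeeahgfageaacabbf
  18 |  14 | geaacabbf
  19 |  11 | gfageaacabbf
  20 |   2 | ggbhbeeahgfageaacabbf
  21 |   5 | hbeeahgfageaacabbf
  22 |  10 | hgfageaacabbf

SA = [16, 19, 17, 13, 9, 20, 6, 21, 4, 18, 0, 1, 15, 8, 7, 22, 12, 3, 14, 11, 2, 5, 10]
[i] adj suffixes → lcp
  [1] 16/19 → 1 ('a')
  [2] 19/17 → 1 ('a')
  [3] 17/13 → 1 ('a')
  [4] 13/9 → 1 ('a')
  [5] 9/20 → 0 ('')
  [6] 20/6 → 1 ('b')
  [7] 6/21 → 1 ('b')
  [8] 21/4 → 1 ('b')
  [9] 4/18 → 0 ('')
  [10] 18/0 → 1 ('c')
  [11] 0/1 → 1 ('c')
  [12] 1/15 → 0 ('')
  [13] 15/8 → 2 ('ea')
  [14] 8/7 → 1 ('e')
  [15] 7/22 → 0 ('')
  [16] 22/12 → 1 ('f')
  [17] 12/3 → 0 ('')
  [18] 3/14 → 1 ('g')
  [19] 14/11 → 1 ('g')
  [20] 11/2 → 1 ('g')
  [21] 2/5 → 0 ('')
  [22] 5/10 → 1 ('h')

n(n+1)/2 = 23·24/2 = 276
Σ LCP = 0 + 1 + 1 + 1 + 1 + 0 + 1 + 1 + 1 + 0 + 1 + 1 + 0 + 2 + 1 + 0 + 1 + 0 + 1 + 1 + 1 + 0 + 1 = 17
distinct = 276 − 17 = 259

259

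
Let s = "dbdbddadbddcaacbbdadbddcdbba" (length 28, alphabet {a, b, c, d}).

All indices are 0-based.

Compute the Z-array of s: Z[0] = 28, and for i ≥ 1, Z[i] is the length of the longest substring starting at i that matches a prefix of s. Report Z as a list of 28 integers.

Z[0]=28
i=1: fresh scan; Z[1]=0
i=2: fresh scan; Z[2]=3 scan→box=[2,5)
i=3: min(r-i=2, Z[1]=0)=0; Z[3]=0
i=4: min(r-i=1, Z[2]=3)=1; Z[4]=1
i=5: fresh scan; Z[5]=1 scan→box=[5,6)
i=6: fresh scan; Z[6]=0
i=7: fresh scan; Z[7]=3 scan→box=[7,10)
i=8: min(r-i=2, Z[1]=0)=0; Z[8]=0
i=9: min(r-i=1, Z[2]=3)=1; Z[9]=1
i=10: fresh scan; Z[10]=1 scan→box=[10,11)
i=11: fresh scan; Z[11]=0
i=12: fresh scan; Z[12]=0
i=13: fresh scan; Z[13]=0
i=14: fresh scan; Z[14]=0
i=15: fresh scan; Z[15]=0
i=16: fresh scan; Z[16]=0
i=17: fresh scan; Z[17]=1 scan→box=[17,18)
i=18: fresh scan; Z[18]=0
i=19: fresh scan; Z[19]=3 scan→box=[19,22)
i=20: min(r-i=2, Z[1]=0)=0; Z[20]=0
i=21: min(r-i=1, Z[2]=3)=1; Z[21]=1
i=22: fresh scan; Z[22]=1 scan→box=[22,23)
i=23: fresh scan; Z[23]=0
i=24: fresh scan; Z[24]=2 scan→box=[24,26)
i=25: min(r-i=1, Z[1]=0)=0; Z[25]=0
i=26: fresh scan; Z[26]=0
i=27: fresh scan; Z[27]=0

[28, 0, 3, 0, 1, 1, 0, 3, 0, 1, 1, 0, 0, 0, 0, 0, 0, 1, 0, 3, 0, 1, 1, 0, 2, 0, 0, 0]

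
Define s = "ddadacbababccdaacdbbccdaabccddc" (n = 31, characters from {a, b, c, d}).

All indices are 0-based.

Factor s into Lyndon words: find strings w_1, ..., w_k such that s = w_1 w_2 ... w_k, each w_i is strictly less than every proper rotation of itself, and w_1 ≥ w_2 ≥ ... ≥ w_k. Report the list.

["d", "d", "ad", "acb", "ababccd", "aacdbbccd", "aabccddc"]

emit factor 1: 'd' (i=0, period=1)
emit factor 2: 'd' (i=1, period=1)
emit factor 3: 'ad' (i=2, period=2)
emit factor 4: 'acb' (i=4, period=3)
emit factor 5: 'ababccd' (i=7, period=7)
emit factor 6: 'aacdbbccd' (i=14, period=9)
emit factor 7: 'aabccddc' (i=23, period=8)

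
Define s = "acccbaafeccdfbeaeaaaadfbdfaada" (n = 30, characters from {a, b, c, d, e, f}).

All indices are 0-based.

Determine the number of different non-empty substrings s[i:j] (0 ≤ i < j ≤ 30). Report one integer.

427

rank→(start, suffix):
  0 → (29, 'a')
  1 → (17, 'aaaadfbdfaada')
  2 → (18, 'aaadfbdfaada')
  3 → (26, 'aada')
  4 → (19, 'aadfbdfaada')
  5 → (5, 'aafeccdfbeaeaaaadfbdfaada')
  6 → (0, 'acccbaafeccdfbeaeaaaadfbdfaada')
  7 → (27, 'ada')
  8 → (20, 'adfbdfaada')
  9 → (15, 'aeaaaadfbdfaada')
  10 → (6, 'afeccdfbeaeaaaadfbdfaada')
  11 → (4, 'baafeccdfbeaeaaaadfbdfaada')
  12 → (23, 'bdfaada')
  13 → (13, 'beaeaaaadfbdfaada')
  14 → (3, 'cbaafeccdfbeaeaaaadfbdfaada')
  15 → (2, 'ccbaafeccdfbeaeaaaadfbdfaada')
  16 → (1, 'cccbaafeccdfbeaeaaaadfbdfaada')
  17 → (9, 'ccdfbeaeaaaadfbdfaada')
  18 → (10, 'cdfbeaeaaaadfbdfaada')
  19 → (28, 'da')
  20 → (24, 'dfaada')
  21 → (21, 'dfbdfaada')
  22 → (11, 'dfbeaeaaaadfbdfaada')
  23 → (16, 'eaaaadfbdfaada')
  24 → (14, 'eaeaaaadfbdfaada')
  25 → (8, 'eccdfbeaeaaaadfbdfaada')
  26 → (25, 'faada')
  27 → (22, 'fbdfaada')
  28 → (12, 'fbeaeaaaadfbdfaada')
  29 → (7, 'feccdfbeaeaaaadfbdfaada')

SA = [29, 17, 18, 26, 19, 5, 0, 27, 20, 15, 6, 4, 23, 13, 3, 2, 1, 9, 10, 28, 24, 21, 11, 16, 14, 8, 25, 22, 12, 7]
[i] adj suffixes → lcp
  [1] 29/17 → 1 ('a')
  [2] 17/18 → 3 ('aaa')
  [3] 18/26 → 2 ('aa')
  [4] 26/19 → 3 ('aad')
  [5] 19/5 → 2 ('aa')
  [6] 5/0 → 1 ('a')
  [7] 0/27 → 1 ('a')
  [8] 27/20 → 2 ('ad')
  [9] 20/15 → 1 ('a')
  [10] 15/6 → 1 ('a')
  [11] 6/4 → 0 ('')
  [12] 4/23 → 1 ('b')
  [13] 23/13 → 1 ('b')
  [14] 13/3 → 0 ('')
  [15] 3/2 → 1 ('c')
  [16] 2/1 → 2 ('cc')
  [17] 1/9 → 2 ('cc')
  [18] 9/10 → 1 ('c')
  [19] 10/28 → 0 ('')
  [20] 28/24 → 1 ('d')
  [21] 24/21 → 2 ('df')
  [22] 21/11 → 3 ('dfb')
  [23] 11/16 → 0 ('')
  [24] 16/14 → 2 ('ea')
  [25] 14/8 → 1 ('e')
  [26] 8/25 → 0 ('')
  [27] 25/22 → 1 ('f')
  [28] 22/12 → 2 ('fb')
  [29] 12/7 → 1 ('f')

n(n+1)/2 = 30·31/2 = 465
Σ LCP = 0 + 1 + 3 + 2 + 3 + 2 + 1 + 1 + 2 + 1 + 1 + 0 + 1 + 1 + 0 + 1 + 2 + 2 + 1 + 0 + 1 + 2 + 3 + 0 + 2 + 1 + 0 + 1 + 2 + 1 = 38
distinct = 465 − 38 = 427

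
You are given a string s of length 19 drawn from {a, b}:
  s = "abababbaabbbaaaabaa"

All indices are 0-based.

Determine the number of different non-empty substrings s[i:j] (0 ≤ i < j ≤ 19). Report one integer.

sorted suffixes:
  #0 SA[0]=18  'a'
  #1 SA[1]=17  'aa'
  #2 SA[2]=12  'aaaabaa'
  #3 SA[3]=13  'aaabaa'
  #4 SA[4]=14  'aabaa'
  #5 SA[5]=7  'aabbbaaaabaa'
  #6 SA[6]=15  'abaa'
  #7 SA[7]=0  'abababbaabbbaaaabaa'
  #8 SA[8]=2  'ababbaabbbaaaabaa'
  #9 SA[9]=4  'abbaabbbaaaabaa'
  #10 SA[10]=8  'abbbaaaabaa'
  #11 SA[11]=16  'baa'
  #12 SA[12]=11  'baaaabaa'
  #13 SA[13]=6  'baabbbaaaabaa'
  #14 SA[14]=1  'bababbaabbbaaaabaa'
  #15 SA[15]=3  'babbaabbbaaaabaa'
  #16 SA[16]=10  'bbaaaabaa'
  #17 SA[17]=5  'bbaabbbaaaabaa'
  #18 SA[18]=9  'bbbaaaabaa'

SA = [18, 17, 12, 13, 14, 7, 15, 0, 2, 4, 8, 16, 11, 6, 1, 3, 10, 5, 9]
i: (SA[i-1],SA[i]) lcp shared
  1: (18,17) 1 'a'
  2: (17,12) 2 'aa'
  3: (12,13) 3 'aaa'
  4: (13,14) 2 'aa'
  5: (14,7) 3 'aab'
  6: (7,15) 1 'a'
  7: (15,0) 3 'aba'
  8: (0,2) 4 'abab'
  9: (2,4) 2 'ab'
  10: (4,8) 3 'abb'
  11: (8,16) 0 ''
  12: (16,11) 3 'baa'
  13: (11,6) 3 'baa'
  14: (6,1) 2 'ba'
  15: (1,3) 3 'bab'
  16: (3,10) 1 'b'
  17: (10,5) 4 'bbaa'
  18: (5,9) 2 'bb'

n(n+1)/2 = 19·20/2 = 190
Σ LCP = 0 + 1 + 2 + 3 + 2 + 3 + 1 + 3 + 4 + 2 + 3 + 0 + 3 + 3 + 2 + 3 + 1 + 4 + 2 = 42
distinct = 190 − 42 = 148

148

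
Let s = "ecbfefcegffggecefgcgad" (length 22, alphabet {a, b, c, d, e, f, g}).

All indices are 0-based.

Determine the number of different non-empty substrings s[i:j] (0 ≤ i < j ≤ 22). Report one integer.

234

sorted suffixes:
  #0 SA[0]=20  'ad'
  #1 SA[1]=2  'bfefcegffggecefgcgad'
  #2 SA[2]=1  'cbfefcegffggecefgcgad'
  #3 SA[3]=14  'cefgcgad'
  #4 SA[4]=6  'cegffggecefgcgad'
  #5 SA[5]=18  'cgad'
  #6 SA[6]=21  'd'
  #7 SA[7]=0  'ecbfefcegffggecefgcgad'
  #8 SA[8]=13  'ecefgcgad'
  #9 SA[9]=4  'efcegffggecefgcgad'
  #10 SA[10]=15  'efgcgad'
  #11 SA[11]=7  'egffggecefgcgad'
  #12 SA[12]=5  'fcegffggecefgcgad'
  #13 SA[13]=3  'fefcegffggecefgcgad'
  #14 SA[14]=9  'ffggecefgcgad'
  #15 SA[15]=16  'fgcgad'
  #16 SA[16]=10  'fggecefgcgad'
  #17 SA[17]=19  'gad'
  #18 SA[18]=17  'gcgad'
  #19 SA[19]=12  'gecefgcgad'
  #20 SA[20]=8  'gffggecefgcgad'
  #21 SA[21]=11  'ggecefgcgad'

SA = [20, 2, 1, 14, 6, 18, 21, 0, 13, 4, 15, 7, 5, 3, 9, 16, 10, 19, 17, 12, 8, 11]
[i] adj suffixes → lcp
  [1] 20/2 → 0 ('')
  [2] 2/1 → 0 ('')
  [3] 1/14 → 1 ('c')
  [4] 14/6 → 2 ('ce')
  [5] 6/18 → 1 ('c')
  [6] 18/21 → 0 ('')
  [7] 21/0 → 0 ('')
  [8] 0/13 → 2 ('ec')
  [9] 13/4 → 1 ('e')
  [10] 4/15 → 2 ('ef')
  [11] 15/7 → 1 ('e')
  [12] 7/5 → 0 ('')
  [13] 5/3 → 1 ('f')
  [14] 3/9 → 1 ('f')
  [15] 9/16 → 1 ('f')
  [16] 16/10 → 2 ('fg')
  [17] 10/19 → 0 ('')
  [18] 19/17 → 1 ('g')
  [19] 17/12 → 1 ('g')
  [20] 12/8 → 1 ('g')
  [21] 8/11 → 1 ('g')

n(n+1)/2 = 22·23/2 = 253
Σ LCP = 0 + 0 + 0 + 1 + 2 + 1 + 0 + 0 + 2 + 1 + 2 + 1 + 0 + 1 + 1 + 1 + 2 + 0 + 1 + 1 + 1 + 1 = 19
distinct = 253 − 19 = 234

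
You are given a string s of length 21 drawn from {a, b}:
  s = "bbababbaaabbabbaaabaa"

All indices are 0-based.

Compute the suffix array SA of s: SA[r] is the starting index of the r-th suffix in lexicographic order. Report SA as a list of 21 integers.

sorted suffixes:
  #0 SA[0]=20  'a'
  #1 SA[1]=19  'aa'
  #2 SA[2]=15  'aaabaa'
  #3 SA[3]=7  'aaabbabbaaabaa'
  #4 SA[4]=16  'aabaa'
  #5 SA[5]=8  'aabbabbaaabaa'
  #6 SA[6]=17  'abaa'
  #7 SA[7]=2  'ababbaaabbabbaaabaa'
  #8 SA[8]=12  'abbaaabaa'
  #9 SA[9]=4  'abbaaabbabbaaabaa'
  #10 SA[10]=9  'abbabbaaabaa'
  #11 SA[11]=18  'baa'
  #12 SA[12]=14  'baaabaa'
  #13 SA[13]=6  'baaabbabbaaabaa'
  #14 SA[14]=1  'bababbaaabbabbaaabaa'
  #15 SA[15]=11  'babbaaabaa'
  #16 SA[16]=3  'babbaaabbabbaaabaa'
  #17 SA[17]=13  'bbaaabaa'
  #18 SA[18]=5  'bbaaabbabbaaabaa'
  #19 SA[19]=0  'bbababbaaabbabbaaabaa'
  #20 SA[20]=10  'bbabbaaabaa'

[20, 19, 15, 7, 16, 8, 17, 2, 12, 4, 9, 18, 14, 6, 1, 11, 3, 13, 5, 0, 10]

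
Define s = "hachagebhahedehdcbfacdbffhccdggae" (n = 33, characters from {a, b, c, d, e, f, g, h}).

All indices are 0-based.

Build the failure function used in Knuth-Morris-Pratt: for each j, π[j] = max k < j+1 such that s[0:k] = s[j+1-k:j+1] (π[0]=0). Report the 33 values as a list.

[0, 0, 0, 1, 2, 0, 0, 0, 1, 2, 1, 0, 0, 0, 1, 0, 0, 0, 0, 0, 0, 0, 0, 0, 0, 1, 0, 0, 0, 0, 0, 0, 0]

π[0] = 0
j=1 s[j]='a': π[1]=0 (border '')
j=2 s[j]='c': π[2]=0 (border '')
j=3 s[j]='h': π[3]=1 (border 'h')
j=4 s[j]='a': π[4]=2 (border 'ha')
j=5 s[j]='g': k: 2→0; π[5]=0 (border '')
j=6 s[j]='e': π[6]=0 (border '')
j=7 s[j]='b': π[7]=0 (border '')
j=8 s[j]='h': π[8]=1 (border 'h')
j=9 s[j]='a': π[9]=2 (border 'ha')
j=10 s[j]='h': k: 2→0; π[10]=1 (border 'h')
j=11 s[j]='e': k: 1→0; π[11]=0 (border '')
j=12 s[j]='d': π[12]=0 (border '')
j=13 s[j]='e': π[13]=0 (border '')
j=14 s[j]='h': π[14]=1 (border 'h')
j=15 s[j]='d': k: 1→0; π[15]=0 (border '')
j=16 s[j]='c': π[16]=0 (border '')
j=17 s[j]='b': π[17]=0 (border '')
j=18 s[j]='f': π[18]=0 (border '')
j=19 s[j]='a': π[19]=0 (border '')
j=20 s[j]='c': π[20]=0 (border '')
j=21 s[j]='d': π[21]=0 (border '')
j=22 s[j]='b': π[22]=0 (border '')
j=23 s[j]='f': π[23]=0 (border '')
j=24 s[j]='f': π[24]=0 (border '')
j=25 s[j]='h': π[25]=1 (border 'h')
j=26 s[j]='c': k: 1→0; π[26]=0 (border '')
j=27 s[j]='c': π[27]=0 (border '')
j=28 s[j]='d': π[28]=0 (border '')
j=29 s[j]='g': π[29]=0 (border '')
j=30 s[j]='g': π[30]=0 (border '')
j=31 s[j]='a': π[31]=0 (border '')
j=32 s[j]='e': π[32]=0 (border '')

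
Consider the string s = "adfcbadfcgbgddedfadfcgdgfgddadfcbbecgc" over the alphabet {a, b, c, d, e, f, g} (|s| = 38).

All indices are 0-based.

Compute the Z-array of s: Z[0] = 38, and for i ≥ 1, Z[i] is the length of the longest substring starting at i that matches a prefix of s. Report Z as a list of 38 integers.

[38, 0, 0, 0, 0, 4, 0, 0, 0, 0, 0, 0, 0, 0, 0, 0, 0, 4, 0, 0, 0, 0, 0, 0, 0, 0, 0, 0, 5, 0, 0, 0, 0, 0, 0, 0, 0, 0]

Z[0]=38
i=1: fresh scan; Z[1]=0
i=2: fresh scan; Z[2]=0
i=3: fresh scan; Z[3]=0
i=4: fresh scan; Z[4]=0
i=5: fresh scan; Z[5]=4 grow→box=[5,9)
i=6: min(r-i=3, Z[1]=0)=0; Z[6]=0
i=7: min(r-i=2, Z[2]=0)=0; Z[7]=0
i=8: min(r-i=1, Z[3]=0)=0; Z[8]=0
i=9: fresh scan; Z[9]=0
i=10: fresh scan; Z[10]=0
i=11: fresh scan; Z[11]=0
i=12: fresh scan; Z[12]=0
i=13: fresh scan; Z[13]=0
i=14: fresh scan; Z[14]=0
i=15: fresh scan; Z[15]=0
i=16: fresh scan; Z[16]=0
i=17: fresh scan; Z[17]=4 grow→box=[17,21)
i=18: min(r-i=3, Z[1]=0)=0; Z[18]=0
i=19: min(r-i=2, Z[2]=0)=0; Z[19]=0
i=20: min(r-i=1, Z[3]=0)=0; Z[20]=0
i=21: fresh scan; Z[21]=0
i=22: fresh scan; Z[22]=0
i=23: fresh scan; Z[23]=0
i=24: fresh scan; Z[24]=0
i=25: fresh scan; Z[25]=0
i=26: fresh scan; Z[26]=0
i=27: fresh scan; Z[27]=0
i=28: fresh scan; Z[28]=5 grow→box=[28,33)
i=29: min(r-i=4, Z[1]=0)=0; Z[29]=0
i=30: min(r-i=3, Z[2]=0)=0; Z[30]=0
i=31: min(r-i=2, Z[3]=0)=0; Z[31]=0
i=32: min(r-i=1, Z[4]=0)=0; Z[32]=0
i=33: fresh scan; Z[33]=0
i=34: fresh scan; Z[34]=0
i=35: fresh scan; Z[35]=0
i=36: fresh scan; Z[36]=0
i=37: fresh scan; Z[37]=0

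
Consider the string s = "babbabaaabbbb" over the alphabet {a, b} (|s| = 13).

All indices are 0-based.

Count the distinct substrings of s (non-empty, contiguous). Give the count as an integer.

rank→(start, suffix):
  0 → (6, 'aaabbbb')
  1 → (7, 'aabbbb')
  2 → (4, 'abaaabbbb')
  3 → (1, 'abbabaaabbbb')
  4 → (8, 'abbbb')
  5 → (12, 'b')
  6 → (5, 'baaabbbb')
  7 → (3, 'babaaabbbb')
  8 → (0, 'babbabaaabbbb')
  9 → (11, 'bb')
  10 → (2, 'bbabaaabbbb')
  11 → (10, 'bbb')
  12 → (9, 'bbbb')

SA = [6, 7, 4, 1, 8, 12, 5, 3, 0, 11, 2, 10, 9]
[i] adj suffixes → lcp
  [1] 6/7 → 2 ('aa')
  [2] 7/4 → 1 ('a')
  [3] 4/1 → 2 ('ab')
  [4] 1/8 → 3 ('abb')
  [5] 8/12 → 0 ('')
  [6] 12/5 → 1 ('b')
  [7] 5/3 → 2 ('ba')
  [8] 3/0 → 3 ('bab')
  [9] 0/11 → 1 ('b')
  [10] 11/2 → 2 ('bb')
  [11] 2/10 → 2 ('bb')
  [12] 10/9 → 3 ('bbb')

n(n+1)/2 = 13·14/2 = 91
Σ LCP = 0 + 2 + 1 + 2 + 3 + 0 + 1 + 2 + 3 + 1 + 2 + 2 + 3 = 22
distinct = 91 − 22 = 69

69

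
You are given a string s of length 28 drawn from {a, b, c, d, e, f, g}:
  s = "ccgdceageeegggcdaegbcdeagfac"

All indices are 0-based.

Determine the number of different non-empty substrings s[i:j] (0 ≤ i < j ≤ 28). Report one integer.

sorted suffixes:
  #0 SA[0]=26  'ac'
  #1 SA[1]=16  'aegbcdeagfac'
  #2 SA[2]=6  'ageeegggcdaegbcdeagfac'
  #3 SA[3]=23  'agfac'
  #4 SA[4]=19  'bcdeagfac'
  #5 SA[5]=27  'c'
  #6 SA[6]=0  'ccgdceageeegggcdaegbcdeagfac'
  #7 SA[7]=14  'cdaegbcdeagfac'
  #8 SA[8]=20  'cdeagfac'
  #9 SA[9]=4  'ceageeegggcdaegbcdeagfac'
  #10 SA[10]=1  'cgdceageeegggcdaegbcdeagfac'
  #11 SA[11]=15  'daegbcdeagfac'
  #12 SA[12]=3  'dceageeegggcdaegbcdeagfac'
  #13 SA[13]=21  'deagfac'
  #14 SA[14]=5  'eageeegggcdaegbcdeagfac'
  #15 SA[15]=22  'eagfac'
  #16 SA[16]=8  'eeegggcdaegbcdeagfac'
  #17 SA[17]=9  'eegggcdaegbcdeagfac'
  #18 SA[18]=17  'egbcdeagfac'
  #19 SA[19]=10  'egggcdaegbcdeagfac'
  #20 SA[20]=25  'fac'
  #21 SA[21]=18  'gbcdeagfac'
  #22 SA[22]=13  'gcdaegbcdeagfac'
  #23 SA[23]=2  'gdceageeegggcdaegbcdeagfac'
  #24 SA[24]=7  'geeegggcdaegbcdeagfac'
  #25 SA[25]=24  'gfac'
  #26 SA[26]=12  'ggcdaegbcdeagfac'
  #27 SA[27]=11  'gggcdaegbcdeagfac'

SA = [26, 16, 6, 23, 19, 27, 0, 14, 20, 4, 1, 15, 3, 21, 5, 22, 8, 9, 17, 10, 25, 18, 13, 2, 7, 24, 12, 11]
i: (SA[i-1],SA[i]) lcp shared
  1: (26,16) 1 'a'
  2: (16,6) 1 'a'
  3: (6,23) 2 'ag'
  4: (23,19) 0 ''
  5: (19,27) 0 ''
  6: (27,0) 1 'c'
  7: (0,14) 1 'c'
  8: (14,20) 2 'cd'
  9: (20,4) 1 'c'
  10: (4,1) 1 'c'
  11: (1,15) 0 ''
  12: (15,3) 1 'd'
  13: (3,21) 1 'd'
  14: (21,5) 0 ''
  15: (5,22) 3 'eag'
  16: (22,8) 1 'e'
  17: (8,9) 2 'ee'
  18: (9,17) 1 'e'
  19: (17,10) 2 'eg'
  20: (10,25) 0 ''
  21: (25,18) 0 ''
  22: (18,13) 1 'g'
  23: (13,2) 1 'g'
  24: (2,7) 1 'g'
  25: (7,24) 1 'g'
  26: (24,12) 1 'g'
  27: (12,11) 2 'gg'

n(n+1)/2 = 28·29/2 = 406
Σ LCP = 0 + 1 + 1 + 2 + 0 + 0 + 1 + 1 + 2 + 1 + 1 + 0 + 1 + 1 + 0 + 3 + 1 + 2 + 1 + 2 + 0 + 0 + 1 + 1 + 1 + 1 + 1 + 2 = 28
distinct = 406 − 28 = 378

378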